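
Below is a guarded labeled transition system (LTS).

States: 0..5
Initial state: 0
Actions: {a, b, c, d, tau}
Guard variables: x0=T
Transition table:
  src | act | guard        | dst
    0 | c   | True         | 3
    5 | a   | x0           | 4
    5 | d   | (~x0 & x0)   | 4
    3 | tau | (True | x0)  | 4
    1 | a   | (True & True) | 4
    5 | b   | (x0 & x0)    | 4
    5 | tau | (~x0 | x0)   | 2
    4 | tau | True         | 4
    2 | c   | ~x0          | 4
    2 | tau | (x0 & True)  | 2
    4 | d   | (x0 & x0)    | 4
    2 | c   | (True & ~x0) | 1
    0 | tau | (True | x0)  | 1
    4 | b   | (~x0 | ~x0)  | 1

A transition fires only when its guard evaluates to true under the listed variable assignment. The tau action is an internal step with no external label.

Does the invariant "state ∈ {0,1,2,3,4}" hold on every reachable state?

Allowed set {0,1,2,3,4}
Reachable = {0,1,3,4}
  0: ✓
  1: ✓
  3: ✓
  4: ✓

Answer: INVARIANT HOLDS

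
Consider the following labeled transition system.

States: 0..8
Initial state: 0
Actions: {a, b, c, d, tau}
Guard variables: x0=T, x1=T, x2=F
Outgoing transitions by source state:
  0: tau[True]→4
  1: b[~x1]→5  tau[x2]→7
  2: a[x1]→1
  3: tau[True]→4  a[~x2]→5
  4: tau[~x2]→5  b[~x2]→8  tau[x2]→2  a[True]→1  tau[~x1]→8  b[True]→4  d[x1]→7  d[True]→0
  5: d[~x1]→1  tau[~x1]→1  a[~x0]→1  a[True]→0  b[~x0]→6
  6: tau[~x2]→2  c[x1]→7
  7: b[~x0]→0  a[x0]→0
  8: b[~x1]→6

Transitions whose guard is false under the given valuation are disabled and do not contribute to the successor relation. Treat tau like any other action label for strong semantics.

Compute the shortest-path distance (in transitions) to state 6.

BFS to 6:
  L0 = {0}
  L1 = {4}
  L2 = {1,5,7,8}
6 never appears.

Answer: UNREACHABLE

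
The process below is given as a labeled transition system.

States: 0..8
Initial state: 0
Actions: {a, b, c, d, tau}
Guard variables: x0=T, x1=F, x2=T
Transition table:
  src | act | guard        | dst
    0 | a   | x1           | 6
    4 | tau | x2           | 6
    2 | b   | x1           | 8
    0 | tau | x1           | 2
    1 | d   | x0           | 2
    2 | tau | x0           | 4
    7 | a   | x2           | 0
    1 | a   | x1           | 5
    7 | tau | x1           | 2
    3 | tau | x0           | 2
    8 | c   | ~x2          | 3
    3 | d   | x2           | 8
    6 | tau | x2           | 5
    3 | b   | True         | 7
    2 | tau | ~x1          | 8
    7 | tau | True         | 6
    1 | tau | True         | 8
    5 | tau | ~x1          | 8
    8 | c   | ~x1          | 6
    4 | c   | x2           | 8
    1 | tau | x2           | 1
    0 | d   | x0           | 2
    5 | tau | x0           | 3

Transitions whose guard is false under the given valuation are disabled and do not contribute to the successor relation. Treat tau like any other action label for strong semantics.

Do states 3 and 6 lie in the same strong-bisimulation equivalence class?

Answer: NOT BISIMILAR

Analysis:
Bisimulation quotient by refinement:
  P[0] = {{0,1,2,3,4,5,6,7,8}}
  P[1] = {{0},{1},{2,5,6},{3},{4},{7},{8}}
  P[2] = {{0},{1},{2},{3},{4},{5},{6},{7},{8}}
stable after 3 split(s): 9 block(s)
class of 3: {3}; class of 6: {6}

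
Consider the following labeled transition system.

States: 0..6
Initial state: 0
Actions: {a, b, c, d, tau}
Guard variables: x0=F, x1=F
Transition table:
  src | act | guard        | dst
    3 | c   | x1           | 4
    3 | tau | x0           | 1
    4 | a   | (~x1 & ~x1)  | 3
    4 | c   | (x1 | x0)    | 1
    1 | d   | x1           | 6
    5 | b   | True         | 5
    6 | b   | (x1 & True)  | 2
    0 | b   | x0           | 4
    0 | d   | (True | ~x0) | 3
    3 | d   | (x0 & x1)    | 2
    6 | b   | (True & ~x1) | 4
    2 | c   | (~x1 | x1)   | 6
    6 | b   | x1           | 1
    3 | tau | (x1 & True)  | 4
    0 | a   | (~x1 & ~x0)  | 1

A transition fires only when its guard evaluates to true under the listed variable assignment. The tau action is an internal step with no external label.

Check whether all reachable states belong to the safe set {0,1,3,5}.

Answer: INVARIANT HOLDS

Trace:
Inv-set: {0,1,3,5}
Reachable = {0,1,3}
  0: safe
  1: safe
  3: safe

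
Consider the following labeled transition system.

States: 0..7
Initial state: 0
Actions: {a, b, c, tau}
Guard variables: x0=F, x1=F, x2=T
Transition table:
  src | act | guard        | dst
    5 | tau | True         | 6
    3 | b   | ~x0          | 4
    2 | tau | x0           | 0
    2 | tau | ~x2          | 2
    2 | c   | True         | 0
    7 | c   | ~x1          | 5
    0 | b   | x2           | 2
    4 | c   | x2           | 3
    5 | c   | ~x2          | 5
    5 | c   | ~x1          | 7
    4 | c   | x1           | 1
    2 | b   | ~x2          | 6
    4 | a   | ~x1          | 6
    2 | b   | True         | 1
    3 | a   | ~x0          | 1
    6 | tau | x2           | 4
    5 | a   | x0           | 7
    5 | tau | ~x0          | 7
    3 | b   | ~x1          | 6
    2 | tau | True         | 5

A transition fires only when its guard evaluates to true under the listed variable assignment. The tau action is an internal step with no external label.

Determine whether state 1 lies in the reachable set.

Answer: REACHABLE

Analysis:
14 transition(s) survive guard evaluation.
L0 = {0}
L1 = {2}  now seen {0,2}
L2 = {1,5}  now seen {0,1,2,5}
L3 = {6,7}  now seen {0,1,2,5,6,7}
L4 = {4}  now seen {0,1,2,4,5,6,7}
L5 = {3}  now seen {0,1,2,3,4,5,6,7}
Reach set: {0,1,2,3,4,5,6,7}
witness 1: b·b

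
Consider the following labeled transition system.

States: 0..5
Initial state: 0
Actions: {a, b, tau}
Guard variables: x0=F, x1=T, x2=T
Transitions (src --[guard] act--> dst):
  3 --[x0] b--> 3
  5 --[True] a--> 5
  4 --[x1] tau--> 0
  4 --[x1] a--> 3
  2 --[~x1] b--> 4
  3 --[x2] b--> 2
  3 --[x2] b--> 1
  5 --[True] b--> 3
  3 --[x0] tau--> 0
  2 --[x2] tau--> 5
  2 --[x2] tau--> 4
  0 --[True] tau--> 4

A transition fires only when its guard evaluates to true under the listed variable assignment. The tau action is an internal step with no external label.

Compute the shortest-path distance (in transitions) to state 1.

Answer: 3

Working:
BFS to 1:
  L0 = {0}
  L1 = {4}
  L2 = {3}
  L3 = {1,2}
first hit 1 at d=3 via tau·a·b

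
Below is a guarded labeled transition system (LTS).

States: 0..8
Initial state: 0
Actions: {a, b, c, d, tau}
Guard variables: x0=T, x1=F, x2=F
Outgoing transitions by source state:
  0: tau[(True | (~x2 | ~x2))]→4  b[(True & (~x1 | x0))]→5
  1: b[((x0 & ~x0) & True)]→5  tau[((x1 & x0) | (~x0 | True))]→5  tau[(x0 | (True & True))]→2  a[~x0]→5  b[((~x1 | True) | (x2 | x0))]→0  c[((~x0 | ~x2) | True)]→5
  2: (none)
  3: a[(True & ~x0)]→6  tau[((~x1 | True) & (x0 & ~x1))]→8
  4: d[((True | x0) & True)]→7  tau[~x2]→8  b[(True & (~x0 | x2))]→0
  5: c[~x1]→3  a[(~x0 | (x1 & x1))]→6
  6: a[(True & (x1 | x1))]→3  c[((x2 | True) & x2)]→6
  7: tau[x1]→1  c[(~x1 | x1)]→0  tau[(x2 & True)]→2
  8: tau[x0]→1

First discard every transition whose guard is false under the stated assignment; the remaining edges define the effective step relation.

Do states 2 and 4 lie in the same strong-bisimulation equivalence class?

Answer: NOT BISIMILAR

Working:
Refine partition for ~:
  round 0: {{0,1,2,3,4,5,6,7,8}}
  round 1: {{0},{1},{2,6},{3,8},{4},{5,7}}
  round 2: {{0},{1},{2,6},{3},{4},{5},{7},{8}}
8 equivalence class(es) (converged in 3)
[2]={2,6}  [4]={4}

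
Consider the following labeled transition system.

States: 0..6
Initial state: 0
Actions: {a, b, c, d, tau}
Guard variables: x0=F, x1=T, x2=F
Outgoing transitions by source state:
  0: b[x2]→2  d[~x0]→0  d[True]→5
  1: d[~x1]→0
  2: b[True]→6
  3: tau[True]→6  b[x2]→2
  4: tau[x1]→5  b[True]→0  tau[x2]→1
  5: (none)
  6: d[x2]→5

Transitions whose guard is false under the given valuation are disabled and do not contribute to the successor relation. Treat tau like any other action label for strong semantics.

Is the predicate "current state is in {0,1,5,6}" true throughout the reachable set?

Inv-set: {0,1,5,6}
Reach set: {0,5}
  0: safe
  5: safe

Answer: INVARIANT HOLDS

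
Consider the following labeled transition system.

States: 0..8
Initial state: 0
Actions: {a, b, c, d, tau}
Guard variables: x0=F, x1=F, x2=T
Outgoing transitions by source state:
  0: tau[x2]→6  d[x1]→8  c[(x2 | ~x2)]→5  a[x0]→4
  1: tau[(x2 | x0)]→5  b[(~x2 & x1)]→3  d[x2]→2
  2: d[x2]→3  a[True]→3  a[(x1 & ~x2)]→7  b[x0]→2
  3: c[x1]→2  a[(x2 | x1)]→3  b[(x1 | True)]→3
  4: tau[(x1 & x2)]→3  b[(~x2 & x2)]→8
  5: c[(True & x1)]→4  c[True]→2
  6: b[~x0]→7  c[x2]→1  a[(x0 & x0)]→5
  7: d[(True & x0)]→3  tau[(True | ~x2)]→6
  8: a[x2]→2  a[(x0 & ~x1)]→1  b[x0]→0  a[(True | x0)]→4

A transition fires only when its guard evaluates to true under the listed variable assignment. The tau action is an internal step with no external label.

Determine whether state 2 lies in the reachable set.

14 transition(s) survive guard evaluation.
L0 = {0}
L1 = {5,6}  cumulative {0,5,6}
L2 = {1,2,7}  cumulative {0,1,2,5,6,7}
L3 = {3}  cumulative {0,1,2,3,5,6,7}
Reachable = {0,1,2,3,5,6,7}
trace reaching 2: c·c

Answer: REACHABLE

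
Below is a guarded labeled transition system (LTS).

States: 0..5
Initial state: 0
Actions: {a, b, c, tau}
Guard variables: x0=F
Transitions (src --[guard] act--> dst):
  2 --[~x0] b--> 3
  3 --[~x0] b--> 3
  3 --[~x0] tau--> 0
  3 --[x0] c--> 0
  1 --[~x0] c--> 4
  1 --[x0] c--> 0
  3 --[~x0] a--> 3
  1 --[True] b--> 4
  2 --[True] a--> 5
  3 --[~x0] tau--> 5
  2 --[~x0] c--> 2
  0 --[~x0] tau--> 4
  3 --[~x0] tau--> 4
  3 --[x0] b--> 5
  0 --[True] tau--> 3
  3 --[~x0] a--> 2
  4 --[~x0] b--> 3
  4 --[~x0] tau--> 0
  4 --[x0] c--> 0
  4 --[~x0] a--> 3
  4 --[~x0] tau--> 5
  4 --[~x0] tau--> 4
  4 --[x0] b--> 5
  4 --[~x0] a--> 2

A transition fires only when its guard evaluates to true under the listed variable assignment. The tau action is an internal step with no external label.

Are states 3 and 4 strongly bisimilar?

Refine partition for ~:
  π0 = {{0,1,2,3,4,5}}
  π1 = {{0},{1},{2},{3,4},{5}}
Fixed point at round 2; 5 class(es).
3∈{3,4}, 4∈{3,4}

Answer: BISIMILAR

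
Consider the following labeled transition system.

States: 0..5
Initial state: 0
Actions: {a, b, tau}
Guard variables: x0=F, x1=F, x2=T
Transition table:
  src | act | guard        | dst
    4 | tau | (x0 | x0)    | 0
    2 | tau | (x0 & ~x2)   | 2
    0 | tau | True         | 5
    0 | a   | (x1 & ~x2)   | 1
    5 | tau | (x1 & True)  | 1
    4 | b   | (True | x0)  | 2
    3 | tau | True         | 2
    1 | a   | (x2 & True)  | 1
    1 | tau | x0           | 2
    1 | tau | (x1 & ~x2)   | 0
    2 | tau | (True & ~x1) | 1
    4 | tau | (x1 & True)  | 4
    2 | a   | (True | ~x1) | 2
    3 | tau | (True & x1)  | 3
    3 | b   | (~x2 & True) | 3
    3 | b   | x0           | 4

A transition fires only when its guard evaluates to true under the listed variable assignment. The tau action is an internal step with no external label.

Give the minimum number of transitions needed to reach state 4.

Answer: UNREACHABLE

Working:
Breadth-first toward 4:
  depth 0: {0}
  depth 1: {5}
4 never appears.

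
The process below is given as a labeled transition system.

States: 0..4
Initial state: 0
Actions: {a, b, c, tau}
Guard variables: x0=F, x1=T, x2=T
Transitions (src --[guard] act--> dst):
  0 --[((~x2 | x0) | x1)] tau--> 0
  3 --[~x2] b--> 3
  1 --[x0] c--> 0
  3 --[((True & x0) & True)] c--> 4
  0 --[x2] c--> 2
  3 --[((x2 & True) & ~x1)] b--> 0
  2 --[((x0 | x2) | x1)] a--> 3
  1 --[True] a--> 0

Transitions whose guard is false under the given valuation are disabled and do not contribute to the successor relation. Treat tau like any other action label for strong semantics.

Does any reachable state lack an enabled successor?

Reach set: {0,2,3}
  0: c→2  tau→0  [deg 2]
  2: a→3  [deg 1]
  3: ∅  [deadlock]
witness 3: c·a

Answer: DEADLOCK at state 3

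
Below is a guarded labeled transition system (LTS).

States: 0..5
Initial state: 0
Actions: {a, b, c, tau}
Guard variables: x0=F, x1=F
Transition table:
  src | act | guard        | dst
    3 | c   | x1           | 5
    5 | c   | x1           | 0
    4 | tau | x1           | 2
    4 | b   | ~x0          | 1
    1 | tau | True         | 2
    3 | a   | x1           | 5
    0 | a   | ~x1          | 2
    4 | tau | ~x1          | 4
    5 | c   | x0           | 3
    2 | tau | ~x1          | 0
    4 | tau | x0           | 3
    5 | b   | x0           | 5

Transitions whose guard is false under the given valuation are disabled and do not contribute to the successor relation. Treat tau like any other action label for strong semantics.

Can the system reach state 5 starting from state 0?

5 transition(s) survive guard evaluation.
Layer 0: {0}
Layer 1: {2}  cumulative {0,2}
R = {0,2}

Answer: UNREACHABLE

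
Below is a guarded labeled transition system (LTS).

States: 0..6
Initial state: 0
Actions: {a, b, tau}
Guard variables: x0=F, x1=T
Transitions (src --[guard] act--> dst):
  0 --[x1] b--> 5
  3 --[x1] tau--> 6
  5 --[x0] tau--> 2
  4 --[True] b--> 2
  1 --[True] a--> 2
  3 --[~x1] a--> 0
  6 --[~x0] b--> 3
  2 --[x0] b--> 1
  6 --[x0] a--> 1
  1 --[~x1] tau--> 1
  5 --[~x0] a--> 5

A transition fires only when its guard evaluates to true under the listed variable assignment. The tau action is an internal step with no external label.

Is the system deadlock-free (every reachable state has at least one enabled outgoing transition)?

Answer: DEADLOCK-FREE

Analysis:
R = {0,5}
  0: b→5  [deg 1]
  5: a→5  [deg 1]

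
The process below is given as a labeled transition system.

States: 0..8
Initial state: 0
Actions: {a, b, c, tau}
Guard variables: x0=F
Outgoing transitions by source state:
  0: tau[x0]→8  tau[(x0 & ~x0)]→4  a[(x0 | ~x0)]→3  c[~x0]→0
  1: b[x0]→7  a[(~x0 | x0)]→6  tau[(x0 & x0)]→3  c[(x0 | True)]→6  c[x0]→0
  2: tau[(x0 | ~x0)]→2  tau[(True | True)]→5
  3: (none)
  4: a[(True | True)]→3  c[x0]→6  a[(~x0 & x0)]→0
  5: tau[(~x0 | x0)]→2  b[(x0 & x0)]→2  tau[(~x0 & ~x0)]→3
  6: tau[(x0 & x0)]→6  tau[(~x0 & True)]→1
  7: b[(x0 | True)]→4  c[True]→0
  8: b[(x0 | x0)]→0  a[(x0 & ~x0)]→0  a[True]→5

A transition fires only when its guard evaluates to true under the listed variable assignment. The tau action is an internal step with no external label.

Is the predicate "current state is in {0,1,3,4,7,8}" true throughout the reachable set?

Safe = {0,1,3,4,7,8}
Reach set: {0,3}
  0: safe
  3: safe

Answer: INVARIANT HOLDS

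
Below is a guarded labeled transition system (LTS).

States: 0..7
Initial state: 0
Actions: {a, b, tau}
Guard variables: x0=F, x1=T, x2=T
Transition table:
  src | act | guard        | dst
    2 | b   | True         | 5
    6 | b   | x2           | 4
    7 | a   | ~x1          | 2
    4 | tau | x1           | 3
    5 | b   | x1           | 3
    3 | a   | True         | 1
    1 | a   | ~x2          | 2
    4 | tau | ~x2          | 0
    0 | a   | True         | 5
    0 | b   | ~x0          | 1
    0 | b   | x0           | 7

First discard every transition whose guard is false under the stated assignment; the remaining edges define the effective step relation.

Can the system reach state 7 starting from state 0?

Answer: UNREACHABLE

Analysis:
Guard filter leaves 7 enabled edge(s).
Layer 0: {0}
Layer 1: {1,5}  total {0,1,5}
Layer 2: {3}  total {0,1,3,5}
Reach set: {0,1,3,5}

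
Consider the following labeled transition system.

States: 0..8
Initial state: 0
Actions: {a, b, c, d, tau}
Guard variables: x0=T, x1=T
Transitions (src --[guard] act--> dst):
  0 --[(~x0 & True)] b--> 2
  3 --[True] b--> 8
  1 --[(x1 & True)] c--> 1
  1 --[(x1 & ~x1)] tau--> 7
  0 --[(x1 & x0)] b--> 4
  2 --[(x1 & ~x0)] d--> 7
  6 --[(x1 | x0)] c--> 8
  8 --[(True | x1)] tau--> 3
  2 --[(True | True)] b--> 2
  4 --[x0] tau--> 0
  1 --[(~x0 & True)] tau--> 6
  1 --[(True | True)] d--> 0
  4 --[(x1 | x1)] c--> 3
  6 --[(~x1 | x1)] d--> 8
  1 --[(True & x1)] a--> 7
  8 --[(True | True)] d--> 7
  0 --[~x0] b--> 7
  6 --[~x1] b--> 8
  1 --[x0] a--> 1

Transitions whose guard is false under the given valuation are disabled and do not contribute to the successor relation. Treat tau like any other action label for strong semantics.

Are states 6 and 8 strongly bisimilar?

Answer: NOT BISIMILAR

Working:
Bisimulation quotient by refinement:
  P[0] = {{0,1,2,3,4,5,6,7,8}}
  P[1] = {{0,2,3},{1},{4},{5,7},{6},{8}}
  P[2] = {{0},{1},{2},{3},{4},{5,7},{6},{8}}
8 equivalence class(es) (converged in 3)
[6]={6}  [8]={8}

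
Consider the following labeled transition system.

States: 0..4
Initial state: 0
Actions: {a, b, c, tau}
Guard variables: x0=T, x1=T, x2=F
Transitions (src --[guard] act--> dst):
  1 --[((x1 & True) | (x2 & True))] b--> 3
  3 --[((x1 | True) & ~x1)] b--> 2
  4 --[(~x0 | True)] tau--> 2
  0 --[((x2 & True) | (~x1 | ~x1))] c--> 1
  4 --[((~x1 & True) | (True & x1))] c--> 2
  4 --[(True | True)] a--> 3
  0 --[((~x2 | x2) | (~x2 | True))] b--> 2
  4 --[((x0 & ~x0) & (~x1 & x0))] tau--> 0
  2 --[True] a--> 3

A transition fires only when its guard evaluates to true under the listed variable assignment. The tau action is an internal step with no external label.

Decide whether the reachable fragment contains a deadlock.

Reach set: {0,2,3}
  0: b→2  [1 exit(s)]
  2: a→3  [1 exit(s)]
  3: ∅  [no exit]
witness 3: b·a

Answer: DEADLOCK at state 3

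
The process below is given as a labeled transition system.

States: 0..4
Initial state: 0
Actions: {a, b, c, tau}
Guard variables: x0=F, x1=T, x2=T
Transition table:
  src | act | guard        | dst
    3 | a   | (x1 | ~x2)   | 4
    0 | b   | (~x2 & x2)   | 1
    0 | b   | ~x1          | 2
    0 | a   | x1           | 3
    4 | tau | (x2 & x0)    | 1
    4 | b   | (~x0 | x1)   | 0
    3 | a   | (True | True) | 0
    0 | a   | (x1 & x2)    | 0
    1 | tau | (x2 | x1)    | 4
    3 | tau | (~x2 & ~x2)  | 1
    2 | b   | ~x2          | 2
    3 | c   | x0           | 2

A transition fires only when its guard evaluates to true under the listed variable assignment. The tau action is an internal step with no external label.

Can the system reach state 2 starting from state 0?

Answer: UNREACHABLE

Trace:
After dropping false guards: 6 live edges.
L0 = {0}
L1 = {3}  total {0,3}
L2 = {4}  total {0,3,4}
R = {0,3,4}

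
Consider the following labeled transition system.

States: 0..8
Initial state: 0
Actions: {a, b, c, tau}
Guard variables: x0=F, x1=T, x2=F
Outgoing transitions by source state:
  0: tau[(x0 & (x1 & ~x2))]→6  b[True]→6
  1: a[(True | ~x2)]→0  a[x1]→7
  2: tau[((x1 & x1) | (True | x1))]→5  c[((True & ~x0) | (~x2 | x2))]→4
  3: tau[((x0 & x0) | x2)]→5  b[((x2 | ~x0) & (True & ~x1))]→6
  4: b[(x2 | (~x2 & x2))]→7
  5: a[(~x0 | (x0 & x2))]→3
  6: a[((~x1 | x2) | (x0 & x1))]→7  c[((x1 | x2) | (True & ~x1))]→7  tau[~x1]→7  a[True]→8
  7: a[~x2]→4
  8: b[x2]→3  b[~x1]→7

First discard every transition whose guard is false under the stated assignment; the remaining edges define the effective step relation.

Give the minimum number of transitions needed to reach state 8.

Answer: 2

Analysis:
BFS to 8:
  depth 0: {0}
  depth 1: {6}
  depth 2: {7,8}
first hit 8 at d=2 via b·a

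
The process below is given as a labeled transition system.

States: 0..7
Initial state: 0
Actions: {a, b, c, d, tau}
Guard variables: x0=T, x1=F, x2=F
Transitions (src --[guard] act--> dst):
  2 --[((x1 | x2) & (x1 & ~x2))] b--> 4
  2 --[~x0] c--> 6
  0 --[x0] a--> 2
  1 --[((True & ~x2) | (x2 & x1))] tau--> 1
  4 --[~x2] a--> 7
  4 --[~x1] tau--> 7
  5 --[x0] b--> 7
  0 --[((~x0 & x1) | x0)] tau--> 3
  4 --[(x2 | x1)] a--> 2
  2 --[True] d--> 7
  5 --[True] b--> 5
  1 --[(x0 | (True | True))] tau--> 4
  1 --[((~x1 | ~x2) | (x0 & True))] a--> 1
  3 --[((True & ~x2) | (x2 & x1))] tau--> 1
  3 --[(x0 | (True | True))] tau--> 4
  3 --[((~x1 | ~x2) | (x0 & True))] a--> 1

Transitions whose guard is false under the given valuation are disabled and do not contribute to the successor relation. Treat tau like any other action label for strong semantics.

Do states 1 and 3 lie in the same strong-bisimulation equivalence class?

Answer: BISIMILAR

Working:
Refine partition for ~:
  π0 = {{0,1,2,3,4,5,6,7}}
  π1 = {{0,1,3,4},{2},{5},{6,7}}
  π2 = {{0},{1,3},{2},{4},{5},{6,7}}
stable after 3 split(s): 6 block(s)
[1]={1,3}  [3]={1,3}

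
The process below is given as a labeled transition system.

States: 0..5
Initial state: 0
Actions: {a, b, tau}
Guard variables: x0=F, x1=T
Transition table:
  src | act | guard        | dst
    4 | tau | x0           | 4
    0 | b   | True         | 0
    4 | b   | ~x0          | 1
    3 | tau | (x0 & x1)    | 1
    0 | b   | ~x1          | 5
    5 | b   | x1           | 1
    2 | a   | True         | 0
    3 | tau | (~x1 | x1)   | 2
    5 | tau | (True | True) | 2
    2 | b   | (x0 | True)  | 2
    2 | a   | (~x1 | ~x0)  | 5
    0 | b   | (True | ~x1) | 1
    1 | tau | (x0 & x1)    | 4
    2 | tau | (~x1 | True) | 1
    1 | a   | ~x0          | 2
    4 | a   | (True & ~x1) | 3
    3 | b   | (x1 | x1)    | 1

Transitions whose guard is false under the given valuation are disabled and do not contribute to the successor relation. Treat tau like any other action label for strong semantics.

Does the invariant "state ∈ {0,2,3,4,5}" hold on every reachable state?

Answer: INVARIANT VIOLATED at state 1

Analysis:
Allowed set {0,2,3,4,5}
Reachable = {0,1,2,5}
  0: safe
  1: outside
  2: safe
  5: safe
reach 1 via b — violates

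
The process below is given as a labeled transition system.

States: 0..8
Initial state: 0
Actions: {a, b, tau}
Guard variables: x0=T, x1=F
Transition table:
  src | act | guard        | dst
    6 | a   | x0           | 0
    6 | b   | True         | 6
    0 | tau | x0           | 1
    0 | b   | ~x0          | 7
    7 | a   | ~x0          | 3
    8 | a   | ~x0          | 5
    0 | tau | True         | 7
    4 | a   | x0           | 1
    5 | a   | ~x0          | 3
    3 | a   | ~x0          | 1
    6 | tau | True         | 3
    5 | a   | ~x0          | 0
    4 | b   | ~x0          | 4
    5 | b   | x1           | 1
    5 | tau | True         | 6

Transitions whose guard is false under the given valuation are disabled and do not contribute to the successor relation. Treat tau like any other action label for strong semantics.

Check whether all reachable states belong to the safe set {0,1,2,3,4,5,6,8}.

Safe = {0,1,2,3,4,5,6,8}
Reachable = {0,1,7}
  0: safe
  1: safe
  7: VIOLATES
counterexample path to 7: tau

Answer: INVARIANT VIOLATED at state 7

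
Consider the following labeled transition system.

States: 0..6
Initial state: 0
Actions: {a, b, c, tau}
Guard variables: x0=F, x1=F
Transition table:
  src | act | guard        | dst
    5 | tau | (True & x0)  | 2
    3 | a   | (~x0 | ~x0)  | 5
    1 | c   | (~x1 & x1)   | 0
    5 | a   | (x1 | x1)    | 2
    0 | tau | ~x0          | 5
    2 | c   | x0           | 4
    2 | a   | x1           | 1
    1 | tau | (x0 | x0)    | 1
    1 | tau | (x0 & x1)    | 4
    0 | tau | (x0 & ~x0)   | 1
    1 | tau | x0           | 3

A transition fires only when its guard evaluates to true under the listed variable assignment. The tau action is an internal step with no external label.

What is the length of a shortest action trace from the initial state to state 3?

Answer: UNREACHABLE

Analysis:
Breadth-first toward 3:
  L0 = {0}
  L1 = {5}
3 never appears.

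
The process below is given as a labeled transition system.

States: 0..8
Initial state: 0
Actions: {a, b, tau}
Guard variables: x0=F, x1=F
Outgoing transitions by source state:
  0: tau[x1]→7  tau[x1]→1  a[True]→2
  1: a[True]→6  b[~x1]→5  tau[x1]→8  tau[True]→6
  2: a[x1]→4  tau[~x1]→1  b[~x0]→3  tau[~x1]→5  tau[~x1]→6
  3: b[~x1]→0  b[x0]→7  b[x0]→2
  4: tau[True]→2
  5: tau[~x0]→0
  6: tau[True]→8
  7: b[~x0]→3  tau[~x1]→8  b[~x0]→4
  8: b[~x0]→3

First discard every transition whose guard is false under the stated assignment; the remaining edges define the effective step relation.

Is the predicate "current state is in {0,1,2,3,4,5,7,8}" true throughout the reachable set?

Answer: INVARIANT VIOLATED at state 6

Trace:
Inv-set: {0,1,2,3,4,5,7,8}
R = {0,1,2,3,5,6,8}
  0: safe
  1: safe
  2: safe
  3: safe
  5: safe
  6: VIOLATES
  8: safe
counterexample path to 6: a·tau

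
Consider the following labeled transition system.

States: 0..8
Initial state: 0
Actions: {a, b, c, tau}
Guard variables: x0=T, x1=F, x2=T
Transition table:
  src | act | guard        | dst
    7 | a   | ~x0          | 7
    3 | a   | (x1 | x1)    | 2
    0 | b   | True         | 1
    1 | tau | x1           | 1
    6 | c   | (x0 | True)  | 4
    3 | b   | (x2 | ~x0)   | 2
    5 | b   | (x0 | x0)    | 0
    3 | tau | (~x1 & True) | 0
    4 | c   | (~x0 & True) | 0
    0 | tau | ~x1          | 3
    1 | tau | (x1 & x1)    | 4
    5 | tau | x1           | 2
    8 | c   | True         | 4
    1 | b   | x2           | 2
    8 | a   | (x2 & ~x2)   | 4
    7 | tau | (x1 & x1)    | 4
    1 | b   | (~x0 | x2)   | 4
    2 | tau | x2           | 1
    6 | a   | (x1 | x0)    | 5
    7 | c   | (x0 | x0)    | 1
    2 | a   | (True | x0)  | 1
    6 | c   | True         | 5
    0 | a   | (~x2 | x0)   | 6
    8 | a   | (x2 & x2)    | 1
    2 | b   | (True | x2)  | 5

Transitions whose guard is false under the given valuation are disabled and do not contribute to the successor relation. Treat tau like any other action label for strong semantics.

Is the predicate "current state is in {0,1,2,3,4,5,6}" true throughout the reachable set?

Answer: INVARIANT HOLDS

Analysis:
Inv-set: {0,1,2,3,4,5,6}
Reachable = {0,1,2,3,4,5,6}
  0: ✓
  1: ✓
  2: ✓
  3: ✓
  4: ✓
  5: ✓
  6: ✓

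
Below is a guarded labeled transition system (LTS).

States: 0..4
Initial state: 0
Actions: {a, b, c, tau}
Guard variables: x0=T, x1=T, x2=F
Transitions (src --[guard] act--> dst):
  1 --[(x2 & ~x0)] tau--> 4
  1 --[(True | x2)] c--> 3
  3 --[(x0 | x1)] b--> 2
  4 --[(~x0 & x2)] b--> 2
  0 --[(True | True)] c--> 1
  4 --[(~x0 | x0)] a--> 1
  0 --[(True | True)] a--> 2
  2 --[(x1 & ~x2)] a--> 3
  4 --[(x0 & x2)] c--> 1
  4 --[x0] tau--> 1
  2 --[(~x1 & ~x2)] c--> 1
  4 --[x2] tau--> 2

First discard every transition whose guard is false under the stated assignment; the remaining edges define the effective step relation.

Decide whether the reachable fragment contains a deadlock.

R = {0,1,2,3}
  0: a→2  c→1  [2 out]
  1: c→3  [1 out]
  2: a→3  [1 out]
  3: b→2  [1 out]

Answer: DEADLOCK-FREE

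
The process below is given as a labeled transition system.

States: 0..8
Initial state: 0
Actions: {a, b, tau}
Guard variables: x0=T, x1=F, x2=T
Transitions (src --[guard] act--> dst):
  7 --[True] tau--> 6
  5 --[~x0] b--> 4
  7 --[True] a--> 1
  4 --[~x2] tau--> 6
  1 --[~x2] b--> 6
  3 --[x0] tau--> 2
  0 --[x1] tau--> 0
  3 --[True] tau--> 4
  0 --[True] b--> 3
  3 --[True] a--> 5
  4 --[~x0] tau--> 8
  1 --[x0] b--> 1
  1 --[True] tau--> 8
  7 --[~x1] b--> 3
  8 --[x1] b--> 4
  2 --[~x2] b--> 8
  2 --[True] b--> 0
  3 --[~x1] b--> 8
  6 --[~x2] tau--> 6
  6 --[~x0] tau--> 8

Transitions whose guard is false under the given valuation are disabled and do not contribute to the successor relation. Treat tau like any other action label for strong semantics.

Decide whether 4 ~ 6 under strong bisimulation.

Answer: BISIMILAR

Analysis:
Bisimulation quotient by refinement:
  P[0] = {{0,1,2,3,4,5,6,7,8}}
  P[1] = {{0,2},{1},{3,7},{4,5,6,8}}
  P[2] = {{0},{1},{2},{3},{4,5,6,8},{7}}
6 equivalence class(es) (converged in 3)
[4]={4,5,6,8}  [6]={4,5,6,8}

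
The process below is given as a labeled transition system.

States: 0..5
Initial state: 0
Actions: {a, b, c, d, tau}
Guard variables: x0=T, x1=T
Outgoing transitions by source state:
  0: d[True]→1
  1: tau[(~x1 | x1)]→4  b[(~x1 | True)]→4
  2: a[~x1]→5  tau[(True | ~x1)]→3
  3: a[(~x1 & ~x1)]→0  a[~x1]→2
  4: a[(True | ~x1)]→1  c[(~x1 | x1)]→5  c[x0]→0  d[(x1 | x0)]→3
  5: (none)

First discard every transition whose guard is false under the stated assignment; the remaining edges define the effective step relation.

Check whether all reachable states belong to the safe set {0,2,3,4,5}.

Answer: INVARIANT VIOLATED at state 1

Analysis:
Allowed set {0,2,3,4,5}
Reachable = {0,1,3,4,5}
  0: ok
  1: VIOLATES
  3: ok
  4: ok
  5: ok
counterexample path to 1: d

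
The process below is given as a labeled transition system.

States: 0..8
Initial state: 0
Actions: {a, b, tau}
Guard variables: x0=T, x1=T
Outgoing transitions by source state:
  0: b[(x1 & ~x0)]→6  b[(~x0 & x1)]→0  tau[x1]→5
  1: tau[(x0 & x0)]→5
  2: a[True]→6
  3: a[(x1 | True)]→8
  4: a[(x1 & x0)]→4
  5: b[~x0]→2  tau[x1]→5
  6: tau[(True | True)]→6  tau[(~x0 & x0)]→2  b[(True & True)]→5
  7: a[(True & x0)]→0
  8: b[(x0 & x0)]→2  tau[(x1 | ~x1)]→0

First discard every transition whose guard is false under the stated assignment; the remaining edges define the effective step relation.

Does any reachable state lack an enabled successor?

R = {0,5}
  0: tau→5  [deg 1]
  5: tau→5  [deg 1]

Answer: DEADLOCK-FREE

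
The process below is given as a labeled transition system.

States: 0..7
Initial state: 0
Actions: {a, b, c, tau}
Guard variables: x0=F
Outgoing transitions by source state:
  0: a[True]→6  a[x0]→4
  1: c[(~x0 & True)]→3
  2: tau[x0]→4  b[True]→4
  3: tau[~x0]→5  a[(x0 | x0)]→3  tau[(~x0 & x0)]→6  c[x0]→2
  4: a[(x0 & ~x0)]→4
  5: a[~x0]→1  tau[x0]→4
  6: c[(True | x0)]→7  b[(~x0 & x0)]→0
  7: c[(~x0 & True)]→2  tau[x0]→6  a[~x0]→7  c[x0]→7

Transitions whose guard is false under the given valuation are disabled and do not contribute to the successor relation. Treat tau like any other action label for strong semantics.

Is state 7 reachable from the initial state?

Guard filter leaves 8 enabled edge(s).
depth 0: {0}
depth 1: {6}  total {0,6}
depth 2: {7}  total {0,6,7}
depth 3: {2}  total {0,2,6,7}
depth 4: {4}  total {0,2,4,6,7}
Reach set: {0,2,4,6,7}
witness 7: a·c

Answer: REACHABLE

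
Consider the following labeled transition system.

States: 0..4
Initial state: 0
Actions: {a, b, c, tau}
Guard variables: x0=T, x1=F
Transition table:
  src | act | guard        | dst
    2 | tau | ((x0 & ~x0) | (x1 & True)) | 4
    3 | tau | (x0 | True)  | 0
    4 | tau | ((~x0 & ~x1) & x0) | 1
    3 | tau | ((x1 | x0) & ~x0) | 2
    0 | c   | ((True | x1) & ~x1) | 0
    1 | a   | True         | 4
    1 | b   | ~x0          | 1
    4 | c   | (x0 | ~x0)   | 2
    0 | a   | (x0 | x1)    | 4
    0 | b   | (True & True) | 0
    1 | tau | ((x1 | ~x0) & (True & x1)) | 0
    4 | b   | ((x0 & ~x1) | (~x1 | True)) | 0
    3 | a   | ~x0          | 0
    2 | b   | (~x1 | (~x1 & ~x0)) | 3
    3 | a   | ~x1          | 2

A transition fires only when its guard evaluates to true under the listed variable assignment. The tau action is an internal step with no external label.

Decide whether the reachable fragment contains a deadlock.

Answer: DEADLOCK-FREE

Trace:
Reachable = {0,2,3,4}
  0: a→4  b→0  c→0  [3 out]
  2: b→3  [1 out]
  3: a→2  tau→0  [2 out]
  4: b→0  c→2  [2 out]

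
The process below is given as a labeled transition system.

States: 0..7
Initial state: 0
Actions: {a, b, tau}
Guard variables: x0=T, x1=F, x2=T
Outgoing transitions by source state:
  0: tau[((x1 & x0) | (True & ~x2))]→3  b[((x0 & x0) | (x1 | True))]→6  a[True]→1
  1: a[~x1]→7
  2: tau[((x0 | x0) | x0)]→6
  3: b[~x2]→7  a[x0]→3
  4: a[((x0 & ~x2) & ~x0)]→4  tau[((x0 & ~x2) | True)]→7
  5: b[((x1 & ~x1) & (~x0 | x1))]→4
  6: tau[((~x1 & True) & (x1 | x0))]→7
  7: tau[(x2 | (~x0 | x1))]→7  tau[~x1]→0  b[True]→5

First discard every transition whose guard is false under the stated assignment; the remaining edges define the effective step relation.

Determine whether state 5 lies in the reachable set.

Answer: REACHABLE

Analysis:
10 transition(s) survive guard evaluation.
Layer 0: {0}
Layer 1: {1,6}  cumulative {0,1,6}
Layer 2: {7}  cumulative {0,1,6,7}
Layer 3: {5}  cumulative {0,1,5,6,7}
R = {0,1,5,6,7}
witness 5: b·tau·b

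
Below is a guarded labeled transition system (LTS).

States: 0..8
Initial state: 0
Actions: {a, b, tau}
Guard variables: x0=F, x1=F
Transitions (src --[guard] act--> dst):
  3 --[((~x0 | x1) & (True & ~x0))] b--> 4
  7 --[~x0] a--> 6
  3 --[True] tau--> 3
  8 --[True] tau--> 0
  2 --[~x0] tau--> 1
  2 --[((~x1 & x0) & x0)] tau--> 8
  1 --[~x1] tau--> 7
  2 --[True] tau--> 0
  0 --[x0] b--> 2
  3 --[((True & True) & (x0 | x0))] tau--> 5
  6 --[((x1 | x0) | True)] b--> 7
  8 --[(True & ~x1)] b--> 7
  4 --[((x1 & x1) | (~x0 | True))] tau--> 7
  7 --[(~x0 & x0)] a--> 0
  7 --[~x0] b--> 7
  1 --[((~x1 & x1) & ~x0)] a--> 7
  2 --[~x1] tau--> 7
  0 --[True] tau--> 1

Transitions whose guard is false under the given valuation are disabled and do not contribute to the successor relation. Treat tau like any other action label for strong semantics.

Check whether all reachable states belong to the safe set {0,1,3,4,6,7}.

Answer: INVARIANT HOLDS

Working:
Safe = {0,1,3,4,6,7}
Reachable = {0,1,6,7}
  0: ok
  1: ok
  6: ok
  7: ok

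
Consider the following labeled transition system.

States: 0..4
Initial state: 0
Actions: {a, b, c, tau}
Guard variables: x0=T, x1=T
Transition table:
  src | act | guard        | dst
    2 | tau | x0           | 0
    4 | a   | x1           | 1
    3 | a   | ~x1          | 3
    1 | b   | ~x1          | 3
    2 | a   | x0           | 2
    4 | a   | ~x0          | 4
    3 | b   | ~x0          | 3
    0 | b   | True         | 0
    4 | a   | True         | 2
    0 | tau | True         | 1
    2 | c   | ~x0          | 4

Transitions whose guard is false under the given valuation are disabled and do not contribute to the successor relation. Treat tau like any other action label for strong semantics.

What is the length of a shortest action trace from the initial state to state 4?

Breadth-first toward 4:
  L0 = {0}
  L1 = {1}
4 never appears.

Answer: UNREACHABLE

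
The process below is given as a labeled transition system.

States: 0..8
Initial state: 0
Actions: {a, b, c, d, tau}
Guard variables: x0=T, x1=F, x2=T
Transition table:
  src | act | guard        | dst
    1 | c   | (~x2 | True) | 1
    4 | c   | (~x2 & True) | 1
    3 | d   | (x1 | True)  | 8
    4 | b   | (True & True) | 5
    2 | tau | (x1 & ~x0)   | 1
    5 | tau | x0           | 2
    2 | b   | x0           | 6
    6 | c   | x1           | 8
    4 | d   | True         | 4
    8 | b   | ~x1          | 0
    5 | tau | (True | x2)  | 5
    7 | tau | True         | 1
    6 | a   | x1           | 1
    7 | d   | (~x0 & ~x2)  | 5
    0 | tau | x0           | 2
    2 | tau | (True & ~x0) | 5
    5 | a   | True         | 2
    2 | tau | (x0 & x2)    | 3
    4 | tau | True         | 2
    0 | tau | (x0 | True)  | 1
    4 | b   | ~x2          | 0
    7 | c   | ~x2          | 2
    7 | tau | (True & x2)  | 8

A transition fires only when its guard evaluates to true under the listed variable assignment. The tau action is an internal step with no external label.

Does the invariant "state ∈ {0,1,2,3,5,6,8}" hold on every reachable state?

Answer: INVARIANT HOLDS

Working:
Safe = {0,1,2,3,5,6,8}
Reach set: {0,1,2,3,6,8}
  0: ✓
  1: ✓
  2: ✓
  3: ✓
  6: ✓
  8: ✓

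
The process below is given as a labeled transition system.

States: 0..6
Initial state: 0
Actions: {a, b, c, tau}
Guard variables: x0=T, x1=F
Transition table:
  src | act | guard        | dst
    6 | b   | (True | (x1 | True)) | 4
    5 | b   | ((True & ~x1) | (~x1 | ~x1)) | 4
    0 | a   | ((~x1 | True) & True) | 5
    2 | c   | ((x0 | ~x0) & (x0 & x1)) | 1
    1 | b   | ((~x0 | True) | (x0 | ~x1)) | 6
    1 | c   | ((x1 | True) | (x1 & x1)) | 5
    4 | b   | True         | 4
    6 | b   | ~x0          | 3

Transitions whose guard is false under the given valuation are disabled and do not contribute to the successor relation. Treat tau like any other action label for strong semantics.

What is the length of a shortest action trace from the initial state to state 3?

Breadth-first toward 3:
  L0 = {0}
  L1 = {5}
  L2 = {4}
3 never appears.

Answer: UNREACHABLE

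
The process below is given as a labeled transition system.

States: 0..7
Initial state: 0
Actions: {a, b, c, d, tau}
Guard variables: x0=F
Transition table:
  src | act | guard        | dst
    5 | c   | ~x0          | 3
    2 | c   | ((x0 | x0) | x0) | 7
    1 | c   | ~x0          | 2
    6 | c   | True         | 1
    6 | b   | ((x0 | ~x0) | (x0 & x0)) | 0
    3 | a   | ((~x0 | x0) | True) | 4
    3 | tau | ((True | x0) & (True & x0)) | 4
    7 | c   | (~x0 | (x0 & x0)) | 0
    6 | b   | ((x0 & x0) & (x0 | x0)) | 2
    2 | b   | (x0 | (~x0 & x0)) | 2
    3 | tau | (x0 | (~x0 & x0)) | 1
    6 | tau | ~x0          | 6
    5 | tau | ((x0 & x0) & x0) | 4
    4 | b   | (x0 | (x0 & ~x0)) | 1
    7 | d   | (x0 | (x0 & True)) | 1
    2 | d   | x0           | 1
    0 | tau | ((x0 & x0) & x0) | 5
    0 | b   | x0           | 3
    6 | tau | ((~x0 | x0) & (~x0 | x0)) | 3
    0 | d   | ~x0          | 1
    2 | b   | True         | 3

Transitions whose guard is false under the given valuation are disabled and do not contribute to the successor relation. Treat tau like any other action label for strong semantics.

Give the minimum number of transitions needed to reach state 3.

Breadth-first toward 3:
  depth 0: {0}
  depth 1: {1}
  depth 2: {2}
  depth 3: {3}
first hit 3 at d=3 via d·c·b

Answer: 3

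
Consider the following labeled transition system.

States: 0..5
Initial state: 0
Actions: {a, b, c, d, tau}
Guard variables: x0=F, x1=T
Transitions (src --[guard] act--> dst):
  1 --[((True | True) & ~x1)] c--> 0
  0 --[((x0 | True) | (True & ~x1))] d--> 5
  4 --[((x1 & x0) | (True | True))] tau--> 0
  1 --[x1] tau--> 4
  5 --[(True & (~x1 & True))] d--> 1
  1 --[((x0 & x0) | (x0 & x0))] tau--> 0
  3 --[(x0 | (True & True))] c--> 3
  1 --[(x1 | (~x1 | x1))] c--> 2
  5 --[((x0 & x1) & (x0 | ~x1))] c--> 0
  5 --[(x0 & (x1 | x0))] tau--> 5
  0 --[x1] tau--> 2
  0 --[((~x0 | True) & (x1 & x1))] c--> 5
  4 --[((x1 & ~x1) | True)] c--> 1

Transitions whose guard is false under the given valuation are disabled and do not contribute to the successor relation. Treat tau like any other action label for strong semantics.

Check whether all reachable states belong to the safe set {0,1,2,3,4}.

Inv-set: {0,1,2,3,4}
Reach set: {0,2,5}
  0: ok
  2: ok
  5: ✗ unsafe
witness against invariant: d → 5

Answer: INVARIANT VIOLATED at state 5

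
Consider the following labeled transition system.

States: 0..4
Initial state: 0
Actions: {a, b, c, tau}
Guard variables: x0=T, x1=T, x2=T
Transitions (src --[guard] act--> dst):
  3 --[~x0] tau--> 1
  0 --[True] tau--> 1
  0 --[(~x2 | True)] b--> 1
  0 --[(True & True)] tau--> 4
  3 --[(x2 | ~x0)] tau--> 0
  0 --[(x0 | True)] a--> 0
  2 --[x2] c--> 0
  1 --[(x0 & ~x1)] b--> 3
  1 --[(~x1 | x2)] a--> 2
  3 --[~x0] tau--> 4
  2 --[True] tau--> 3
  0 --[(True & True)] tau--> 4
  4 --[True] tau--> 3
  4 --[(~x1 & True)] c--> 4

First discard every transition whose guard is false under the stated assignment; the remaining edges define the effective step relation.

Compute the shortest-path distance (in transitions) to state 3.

Answer: 2

Working:
Breadth-first toward 3:
  Layer 0: {0}
  Layer 1: {1,4}
  Layer 2: {2,3}
depth(3)=2, e.g. tau·tau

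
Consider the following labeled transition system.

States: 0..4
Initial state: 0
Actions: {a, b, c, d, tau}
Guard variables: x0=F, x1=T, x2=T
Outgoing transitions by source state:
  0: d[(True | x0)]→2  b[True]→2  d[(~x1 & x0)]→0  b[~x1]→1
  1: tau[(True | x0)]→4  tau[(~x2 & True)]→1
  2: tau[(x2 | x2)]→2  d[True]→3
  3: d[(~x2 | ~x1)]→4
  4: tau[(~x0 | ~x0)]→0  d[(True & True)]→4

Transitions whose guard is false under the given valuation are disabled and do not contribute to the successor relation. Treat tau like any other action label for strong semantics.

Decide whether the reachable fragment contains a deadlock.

R = {0,2,3}
  0: b→2  d→2  [2 out]
  2: d→3  tau→2  [2 out]
  3: ∅  [deadlock]
trace reaching 3: d·d

Answer: DEADLOCK at state 3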